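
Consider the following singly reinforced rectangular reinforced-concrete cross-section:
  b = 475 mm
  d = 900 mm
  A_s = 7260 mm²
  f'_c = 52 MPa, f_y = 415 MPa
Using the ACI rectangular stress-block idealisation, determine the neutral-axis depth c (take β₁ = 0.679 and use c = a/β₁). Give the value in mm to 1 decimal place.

T = A_s f_y = 7260 × 415 = 3012900 N = 3012.9 kN.
Setting C = 0.85 f'_c a b equal to T: a = 3012900/(0.85 × 52 × 475) = 143.506 mm.
With β₁ = 0.679, c = a/β₁ = 143.506/0.679 = 211.3 mm.

c ≈ 211.3 mm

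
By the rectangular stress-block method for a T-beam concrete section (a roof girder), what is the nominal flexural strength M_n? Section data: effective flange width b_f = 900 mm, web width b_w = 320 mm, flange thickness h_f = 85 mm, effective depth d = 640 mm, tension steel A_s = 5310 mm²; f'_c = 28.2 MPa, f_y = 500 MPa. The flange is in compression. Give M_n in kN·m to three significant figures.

M_n ≈ 1510 kN·m

Tension: T = A_s f_y = 5310 × 500 = 2655000 N.
Try a within the flange: a = T/(0.85 f'_c b_f) = 2655000/(0.85 × 28.2 × 900) = 123.07 mm.
a = 123.07 > h_f = 85 mm: the block extends into the web. Split into flange-overhang and web parts.
C_f = 0.85 f'_c (b_f − b_w) h_f = 0.85 × 28.2 × (900 − 320) × 85 = 1181721 N.
Remaining web compression depth: a_w = (T − C_f)/(0.85 f'_c b_w) = (2655000 − 1181721)/(0.85 × 28.2 × 320) = 192.07 mm.
M_n = C_f(d − h_f/2) + (T − C_f)(d − a_w/2) = 1181721 × (640 − 42.5) + 1473279 × (640 − 96.035) = 706.08 + 801.41 = 1507.49 × 10⁶ N·mm.
M_n = 1507.49 kN·m.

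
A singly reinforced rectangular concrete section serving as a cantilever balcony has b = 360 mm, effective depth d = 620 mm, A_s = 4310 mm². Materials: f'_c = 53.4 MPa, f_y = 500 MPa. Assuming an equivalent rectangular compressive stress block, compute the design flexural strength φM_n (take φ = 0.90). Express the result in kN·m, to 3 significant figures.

φM_n ≈ 1070 kN·m

T = A_s f_y = 4310 × 500 = 2155000 N = 2155 kN.
From C = T: a = T/(0.85 f'_c b) = 2155000/(0.85 × 53.4 × 360) = 131.88 mm.
M_n = T(d − a/2) = 2155 kN × (620 − 65.94) mm = 1194.00 kN·m.
φM_n = 0.90 × 1194.00 = 1074.60 kN·m.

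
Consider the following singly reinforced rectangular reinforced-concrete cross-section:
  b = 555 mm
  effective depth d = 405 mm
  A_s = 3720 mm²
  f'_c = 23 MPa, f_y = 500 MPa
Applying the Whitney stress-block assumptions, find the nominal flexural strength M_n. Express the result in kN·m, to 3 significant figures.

T = A_s f_y = 3720 × 500 = 1860000 N = 1860 kN.
From C = T: a = T/(0.85 f'_c b) = 1860000/(0.85 × 23 × 555) = 171.42 mm.
M_n = T(d − a/2) = 1860 kN × (405 − 85.71) mm = 593.88 kN·m.

M_n ≈ 594 kN·m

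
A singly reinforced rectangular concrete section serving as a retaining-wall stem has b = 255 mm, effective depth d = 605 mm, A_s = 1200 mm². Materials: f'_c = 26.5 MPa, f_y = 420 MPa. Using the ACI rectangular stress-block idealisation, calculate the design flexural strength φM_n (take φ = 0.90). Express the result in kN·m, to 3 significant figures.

T = A_s f_y = 1200 × 420 = 504000 N = 504 kN.
From C = T: a = T/(0.85 f'_c b) = 504000/(0.85 × 26.5 × 255) = 87.75 mm.
M_n = T(d − a/2) = 504 kN × (605 − 43.875) mm = 282.81 kN·m.
φM_n = 0.90 × 282.81 = 254.53 kN·m.

φM_n ≈ 255 kN·m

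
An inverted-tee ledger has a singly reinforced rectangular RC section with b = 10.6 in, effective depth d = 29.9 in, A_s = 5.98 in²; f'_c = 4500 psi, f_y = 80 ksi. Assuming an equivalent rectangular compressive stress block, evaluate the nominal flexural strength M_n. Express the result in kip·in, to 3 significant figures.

T = A_s f_y = 5.98 × 80 = 478.4 kips.
a = T/(0.85 f'_c b) = 478.4/(0.85 × 4.5 × 10.6) = 11.799 in.
M_n = T(d − a/2) = 478.4 × (29.9 − 5.8995) = 11481.8 kip·in.

M_n ≈ 11500 kip·in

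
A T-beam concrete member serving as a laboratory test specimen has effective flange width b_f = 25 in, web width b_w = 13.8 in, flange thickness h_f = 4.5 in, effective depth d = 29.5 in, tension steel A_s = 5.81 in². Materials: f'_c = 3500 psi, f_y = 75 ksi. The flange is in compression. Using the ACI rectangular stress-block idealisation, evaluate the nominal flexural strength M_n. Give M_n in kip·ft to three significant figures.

Tension: T = A_s f_y = 5.81 × 75 = 435.75 kips.
Try a within the flange: a = T/(0.85 f'_c b_f) = 435.75/(0.85 × 3.5 × 25) = 5.859 in.
a = 5.859 > h_f = 4.5 in: the block extends into the web. Split into flange-overhang and web parts.
C_f = 0.85 f'_c (b_f − b_w) h_f = 0.85 × 3.5 × (25 − 13.8) × 4.5 = 149.9 kips.
Remaining web compression depth: a_w = (T − C_f)/(0.85 f'_c b_w) = (435.75 − 149.9)/(0.85 × 3.5 × 13.8) = 6.963 in.
M_n = C_f(d − h_f/2) + (T − C_f)(d − a_w/2) = 149.9 × (29.5 − 2.25) + 285.85 × (29.5 − 3.4815) = 4084.8 + 7437.4 = 11522.2 kip·in.
M_n = 11522.2/12 = 960.18 kip·ft.

M_n ≈ 960 kip·ft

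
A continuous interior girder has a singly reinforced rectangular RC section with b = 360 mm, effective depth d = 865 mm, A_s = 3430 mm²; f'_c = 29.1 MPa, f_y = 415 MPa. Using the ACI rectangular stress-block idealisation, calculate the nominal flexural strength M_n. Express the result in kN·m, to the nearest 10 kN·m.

T = A_s f_y = 3430 × 415 = 1423450 N = 1423.45 kN.
From C = T: a = T/(0.85 f'_c b) = 1423450/(0.85 × 29.1 × 360) = 159.86 mm.
M_n = T(d − a/2) = 1423.45 kN × (865 − 79.93) mm = 1117.51 kN·m.

M_n ≈ 1120 kN·m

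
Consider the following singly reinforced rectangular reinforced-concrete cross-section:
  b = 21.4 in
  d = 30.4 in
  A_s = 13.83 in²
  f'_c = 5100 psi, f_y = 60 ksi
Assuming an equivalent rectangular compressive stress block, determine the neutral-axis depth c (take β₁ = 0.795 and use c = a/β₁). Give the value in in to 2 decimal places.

c ≈ 11.25 in

T = A_s f_y = 13.83 × 60 = 829.8 kips.
a = T/(0.85 f'_c b) = 829.8/(0.85 × 5.1 × 21.4) = 8.9448 in.
With β₁ = 0.795, c = a/β₁ = 8.9448/0.795 = 11.25 in.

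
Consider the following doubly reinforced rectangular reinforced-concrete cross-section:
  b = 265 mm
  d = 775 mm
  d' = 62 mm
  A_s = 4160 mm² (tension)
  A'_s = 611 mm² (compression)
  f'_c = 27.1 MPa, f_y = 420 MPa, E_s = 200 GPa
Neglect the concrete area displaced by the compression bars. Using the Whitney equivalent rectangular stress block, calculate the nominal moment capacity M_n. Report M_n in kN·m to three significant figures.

M_n ≈ 1160 kN·m

Assume both tension and compression steel yield.
Net tension couple steel: A_s − A'_s = 3549 mm².
a = (A_s − A'_s) f_y / (0.85 f'_c b) = 1490580/(0.85 × 27.1 × 265) = 244.19 mm.
c = a/β₁ = 244.19/0.85 = 287.28 mm; ε'_s = 0.003(c − d')/c = 0.0024 ≥ f_y/E_s = 0.0021, so compression steel does yield.
M_n = (A_s − A'_s) f_y (d − a/2) + A'_s f_y (d − d') = [1490580 × (775 − 122.095) + 256620 × (775 − 62)] × 10⁻⁶ = 973.21 + 182.97 = 1156.18 kN·m.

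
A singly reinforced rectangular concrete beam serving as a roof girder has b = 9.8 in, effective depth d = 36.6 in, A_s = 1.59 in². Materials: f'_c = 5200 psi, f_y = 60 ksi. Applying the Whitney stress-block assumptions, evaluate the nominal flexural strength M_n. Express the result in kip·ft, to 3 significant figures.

T = A_s f_y = 1.59 × 60 = 95.4 kips.
a = T/(0.85 f'_c b) = 95.4/(0.85 × 5.2 × 9.8) = 2.202 in.
M_n = T(d − a/2) = 95.4 × (36.6 − 1.101) = 3386.6 kip·in = 3386.6/12 = 282.22 kip·ft.

M_n ≈ 282 kip·ft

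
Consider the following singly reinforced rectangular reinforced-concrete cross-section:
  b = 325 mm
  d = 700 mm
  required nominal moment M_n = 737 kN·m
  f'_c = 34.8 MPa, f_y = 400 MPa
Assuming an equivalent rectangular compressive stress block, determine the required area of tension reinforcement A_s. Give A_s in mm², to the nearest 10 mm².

With M_n = 0.85 f'_c a b (d − a/2), solve the quadratic for a:
a = d − √(d² − 2M_n/(0.85 f'_c b)) = 700 − √(700² − 2 × 737×10⁶/(0.85 × 34.8 × 325)) = 119.76 mm.
A_s = 0.85 f'_c a b / f_y = 0.85 × 34.8 × 119.76 × 325 / 400 = 2878.3 mm².

A_s ≈ 2880 mm²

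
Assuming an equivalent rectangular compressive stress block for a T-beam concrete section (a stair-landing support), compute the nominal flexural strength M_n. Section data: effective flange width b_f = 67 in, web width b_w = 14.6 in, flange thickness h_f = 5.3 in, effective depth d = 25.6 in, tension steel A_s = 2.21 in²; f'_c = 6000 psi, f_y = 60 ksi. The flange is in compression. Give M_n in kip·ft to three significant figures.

Tension: T = A_s f_y = 2.21 × 60 = 132.6 kips.
Try a within the flange: a = T/(0.85 f'_c b_f) = 132.6/(0.85 × 6 × 67) = 0.388 in.
Since a = 0.388 ≤ h_f = 5.3 in, the stress block lies entirely in the flange; analyse as a rectangular beam of width b_f.
M_n = T(d − a/2) = 132.6 × (25.6 − 0.194) = 3368.8 kip·in.
M_n = 3368.8/12 = 280.73 kip·ft.

M_n ≈ 281 kip·ft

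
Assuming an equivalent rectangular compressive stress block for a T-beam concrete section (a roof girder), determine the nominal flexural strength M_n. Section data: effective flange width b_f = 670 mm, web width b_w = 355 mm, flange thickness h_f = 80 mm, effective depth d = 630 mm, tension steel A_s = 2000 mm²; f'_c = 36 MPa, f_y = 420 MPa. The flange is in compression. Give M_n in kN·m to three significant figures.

Tension: T = A_s f_y = 2000 × 420 = 840000 N.
Try a within the flange: a = T/(0.85 f'_c b_f) = 840000/(0.85 × 36 × 670) = 40.97 mm.
Since a = 40.97 ≤ h_f = 80 mm, the stress block lies entirely in the flange; analyse as a rectangular beam of width b_f.
M_n = T(d − a/2) = 840000 × (630 − 20.485) = 511.99 × 10⁶ N·mm.
M_n = 511.99 kN·m.

M_n ≈ 512 kN·m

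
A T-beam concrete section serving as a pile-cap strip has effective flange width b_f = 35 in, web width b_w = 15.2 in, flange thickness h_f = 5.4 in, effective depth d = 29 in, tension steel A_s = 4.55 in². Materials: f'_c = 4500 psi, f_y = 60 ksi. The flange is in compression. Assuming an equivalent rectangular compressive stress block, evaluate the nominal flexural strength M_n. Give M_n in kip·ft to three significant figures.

Tension: T = A_s f_y = 4.55 × 60 = 273 kips.
Try a within the flange: a = T/(0.85 f'_c b_f) = 273/(0.85 × 4.5 × 35) = 2.039 in.
Since a = 2.039 ≤ h_f = 5.4 in, the stress block lies entirely in the flange; analyse as a rectangular beam of width b_f.
M_n = T(d − a/2) = 273 × (29 − 1.0195) = 7638.7 kip·in.
M_n = 7638.7/12 = 636.56 kip·ft.

M_n ≈ 637 kip·ft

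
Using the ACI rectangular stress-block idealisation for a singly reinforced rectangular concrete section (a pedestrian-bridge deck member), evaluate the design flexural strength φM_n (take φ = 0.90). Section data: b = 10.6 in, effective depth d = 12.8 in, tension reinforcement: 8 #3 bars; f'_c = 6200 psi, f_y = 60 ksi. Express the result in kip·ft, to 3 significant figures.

φM_n ≈ 48.8 kip·ft

A_s = 8 × 0.11 = 0.88 in².
T = A_s f_y = 0.88 × 60 = 52.8 kips.
a = T/(0.85 f'_c b) = 52.8/(0.85 × 6.2 × 10.6) = 0.945 in.
M_n = T(d − a/2) = 52.8 × (12.8 − 0.4725) = 650.9 kip·in = 650.9/12 = 54.24 kip·ft.
φM_n = 0.90 × 54.24 = 48.82 kip·ft.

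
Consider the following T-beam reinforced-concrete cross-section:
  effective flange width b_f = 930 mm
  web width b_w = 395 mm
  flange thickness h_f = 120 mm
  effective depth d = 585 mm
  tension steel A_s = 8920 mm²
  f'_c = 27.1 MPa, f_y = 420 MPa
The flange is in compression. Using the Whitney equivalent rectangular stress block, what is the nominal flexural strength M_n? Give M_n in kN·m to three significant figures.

Tension: T = A_s f_y = 8920 × 420 = 3746400 N.
Try a within the flange: a = T/(0.85 f'_c b_f) = 3746400/(0.85 × 27.1 × 930) = 174.88 mm.
a = 174.88 > h_f = 120 mm: the block extends into the web. Split into flange-overhang and web parts.
C_f = 0.85 f'_c (b_f − b_w) h_f = 0.85 × 27.1 × (930 − 395) × 120 = 1478847 N.
Remaining web compression depth: a_w = (T − C_f)/(0.85 f'_c b_w) = (3746400 − 1478847)/(0.85 × 27.1 × 395) = 249.21 mm.
M_n = C_f(d − h_f/2) + (T − C_f)(d − a_w/2) = 1478847 × (585 − 60) + 2267553 × (585 − 124.605) = 776.39 + 1043.97 = 1820.36 × 10⁶ N·mm.
M_n = 1820.36 kN·m.

M_n ≈ 1820 kN·m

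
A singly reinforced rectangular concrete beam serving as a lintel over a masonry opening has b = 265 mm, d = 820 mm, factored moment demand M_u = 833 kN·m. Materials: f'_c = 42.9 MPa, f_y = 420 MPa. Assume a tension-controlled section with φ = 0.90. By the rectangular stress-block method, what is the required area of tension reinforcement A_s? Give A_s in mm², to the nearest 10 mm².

A_s ≈ 2910 mm²

M_n = M_u/φ = 833/0.90 = 925.556 kN·m.
With M_n = 0.85 f'_c a b (d − a/2), solve the quadratic for a:
a = d − √(d² − 2M_n/(0.85 f'_c b)) = 820 − √(820² − 2 × 925.556×10⁶/(0.85 × 42.9 × 265)) = 126.58 mm.
A_s = 0.85 f'_c a b / f_y = 0.85 × 42.9 × 126.58 × 265 / 420 = 2912.3 mm².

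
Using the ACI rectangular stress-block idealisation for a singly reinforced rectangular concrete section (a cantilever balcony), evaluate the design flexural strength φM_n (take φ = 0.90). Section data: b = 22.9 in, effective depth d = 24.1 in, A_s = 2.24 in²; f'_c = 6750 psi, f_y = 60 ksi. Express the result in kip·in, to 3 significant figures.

φM_n ≈ 2850 kip·in

T = A_s f_y = 2.24 × 60 = 134.4 kips.
a = T/(0.85 f'_c b) = 134.4/(0.85 × 6.75 × 22.9) = 1.023 in.
M_n = T(d − a/2) = 134.4 × (24.1 − 0.5115) = 3170.3 kip·in.
φM_n = 0.90 × 3170.3 = 2853.3 kip·in.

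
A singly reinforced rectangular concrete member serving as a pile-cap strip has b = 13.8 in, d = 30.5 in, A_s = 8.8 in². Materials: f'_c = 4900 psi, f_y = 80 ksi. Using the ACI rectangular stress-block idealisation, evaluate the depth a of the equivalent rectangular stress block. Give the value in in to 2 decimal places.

a ≈ 12.25 in

T = A_s f_y = 8.8 × 80 = 704 kips.
a = T/(0.85 f'_c b) = 704/(0.85 × 4.9 × 13.8) = 12.25 in.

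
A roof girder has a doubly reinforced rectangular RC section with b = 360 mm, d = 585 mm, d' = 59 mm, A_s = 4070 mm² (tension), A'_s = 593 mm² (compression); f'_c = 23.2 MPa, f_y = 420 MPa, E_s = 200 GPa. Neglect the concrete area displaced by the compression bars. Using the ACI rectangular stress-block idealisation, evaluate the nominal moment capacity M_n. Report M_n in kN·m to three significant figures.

Assume both tension and compression steel yield.
Net tension couple steel: A_s − A'_s = 3477 mm².
a = (A_s − A'_s) f_y / (0.85 f'_c b) = 1460340/(0.85 × 23.2 × 360) = 205.70 mm.
c = a/β₁ = 205.70/0.85 = 242.00 mm; ε'_s = 0.003(c − d')/c = 0.0023 ≥ f_y/E_s = 0.0021, so compression steel does yield.
M_n = (A_s − A'_s) f_y (d − a/2) + A'_s f_y (d − d') = [1460340 × (585 − 102.85) + 249060 × (585 − 59)] × 10⁻⁶ = 704.10 + 131.01 = 835.11 kN·m.

M_n ≈ 835 kN·m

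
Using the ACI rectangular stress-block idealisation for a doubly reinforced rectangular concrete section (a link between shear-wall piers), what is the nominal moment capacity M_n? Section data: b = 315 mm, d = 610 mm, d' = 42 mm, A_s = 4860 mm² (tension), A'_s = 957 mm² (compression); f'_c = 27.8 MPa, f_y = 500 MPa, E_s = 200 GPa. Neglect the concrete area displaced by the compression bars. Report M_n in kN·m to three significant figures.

M_n ≈ 1210 kN·m

Assume both tension and compression steel yield.
Net tension couple steel: A_s − A'_s = 3903 mm².
a = (A_s − A'_s) f_y / (0.85 f'_c b) = 1951500/(0.85 × 27.8 × 315) = 262.18 mm.
c = a/β₁ = 262.18/0.85 = 308.45 mm; ε'_s = 0.003(c − d')/c = 0.0026 ≥ f_y/E_s = 0.0025, so compression steel does yield.
M_n = (A_s − A'_s) f_y (d − a/2) + A'_s f_y (d − d') = [1951500 × (610 − 131.09) + 478500 × (610 − 42)] × 10⁻⁶ = 934.59 + 271.79 = 1206.38 kN·m.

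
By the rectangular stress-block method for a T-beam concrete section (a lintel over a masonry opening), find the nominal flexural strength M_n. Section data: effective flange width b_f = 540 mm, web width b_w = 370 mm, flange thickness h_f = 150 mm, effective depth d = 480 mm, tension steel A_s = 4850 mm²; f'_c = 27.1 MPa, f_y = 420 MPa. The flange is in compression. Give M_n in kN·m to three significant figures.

Tension: T = A_s f_y = 4850 × 420 = 2037000 N.
Try a within the flange: a = T/(0.85 f'_c b_f) = 2037000/(0.85 × 27.1 × 540) = 163.76 mm.
a = 163.76 > h_f = 150 mm: the block extends into the web. Split into flange-overhang and web parts.
C_f = 0.85 f'_c (b_f − b_w) h_f = 0.85 × 27.1 × (540 − 370) × 150 = 587393 N.
Remaining web compression depth: a_w = (T − C_f)/(0.85 f'_c b_w) = (2037000 − 587393)/(0.85 × 27.1 × 370) = 170.08 mm.
M_n = C_f(d − h_f/2) + (T − C_f)(d − a_w/2) = 587393 × (480 − 75) + 1449607 × (480 − 85.04) = 237.89 + 572.54 = 810.43 × 10⁶ N·mm.
M_n = 810.43 kN·m.

M_n ≈ 810 kN·m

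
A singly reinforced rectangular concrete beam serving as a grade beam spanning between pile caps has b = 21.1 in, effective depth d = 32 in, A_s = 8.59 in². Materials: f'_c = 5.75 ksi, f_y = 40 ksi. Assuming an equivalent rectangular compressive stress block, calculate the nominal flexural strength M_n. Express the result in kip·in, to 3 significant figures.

M_n ≈ 10400 kip·in

T = A_s f_y = 8.59 × 40 = 343.6 kips.
a = T/(0.85 f'_c b) = 343.6/(0.85 × 5.75 × 21.1) = 3.332 in.
M_n = T(d − a/2) = 343.6 × (32 − 1.666) = 10422.8 kip·in.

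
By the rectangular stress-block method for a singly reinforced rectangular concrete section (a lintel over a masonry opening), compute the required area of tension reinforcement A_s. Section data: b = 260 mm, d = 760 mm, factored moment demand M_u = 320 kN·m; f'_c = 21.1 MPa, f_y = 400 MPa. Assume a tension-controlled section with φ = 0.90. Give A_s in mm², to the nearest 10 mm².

M_n = M_u/φ = 320/0.90 = 355.556 kN·m.
With M_n = 0.85 f'_c a b (d − a/2), solve the quadratic for a:
a = d − √(d² − 2M_n/(0.85 f'_c b)) = 760 − √(760² − 2 × 355.556×10⁶/(0.85 × 21.1 × 260)) = 108.00 mm.
A_s = 0.85 f'_c a b / f_y = 0.85 × 21.1 × 108.00 × 260 / 400 = 1259.0 mm².

A_s ≈ 1260 mm²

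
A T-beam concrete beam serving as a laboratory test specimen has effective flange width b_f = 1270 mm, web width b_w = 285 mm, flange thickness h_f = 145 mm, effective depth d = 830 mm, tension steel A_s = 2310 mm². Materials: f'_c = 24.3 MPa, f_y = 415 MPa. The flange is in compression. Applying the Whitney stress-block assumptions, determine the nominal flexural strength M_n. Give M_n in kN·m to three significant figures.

M_n ≈ 778 kN·m

Tension: T = A_s f_y = 2310 × 415 = 958650 N.
Try a within the flange: a = T/(0.85 f'_c b_f) = 958650/(0.85 × 24.3 × 1270) = 36.55 mm.
Since a = 36.55 ≤ h_f = 145 mm, the stress block lies entirely in the flange; analyse as a rectangular beam of width b_f.
M_n = T(d − a/2) = 958650 × (830 − 18.275) = 778.16 × 10⁶ N·mm.
M_n = 778.16 kN·m.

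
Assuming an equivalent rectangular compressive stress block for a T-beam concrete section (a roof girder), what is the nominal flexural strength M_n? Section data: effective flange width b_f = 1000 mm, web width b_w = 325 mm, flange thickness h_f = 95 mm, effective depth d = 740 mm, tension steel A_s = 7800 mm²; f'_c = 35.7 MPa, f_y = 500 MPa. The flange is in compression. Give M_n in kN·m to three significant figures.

Tension: T = A_s f_y = 7800 × 500 = 3900000 N.
Try a within the flange: a = T/(0.85 f'_c b_f) = 3900000/(0.85 × 35.7 × 1000) = 128.52 mm.
a = 128.52 > h_f = 95 mm: the block extends into the web. Split into flange-overhang and web parts.
C_f = 0.85 f'_c (b_f − b_w) h_f = 0.85 × 35.7 × (1000 − 325) × 95 = 1945873 N.
Remaining web compression depth: a_w = (T − C_f)/(0.85 f'_c b_w) = (3900000 − 1945873)/(0.85 × 35.7 × 325) = 198.14 mm.
M_n = C_f(d − h_f/2) + (T − C_f)(d − a_w/2) = 1945873 × (740 − 47.5) + 1954127 × (740 − 99.07) = 1347.52 + 1252.46 = 2599.98 × 10⁶ N·mm.
M_n = 2599.98 kN·m.

M_n ≈ 2600 kN·m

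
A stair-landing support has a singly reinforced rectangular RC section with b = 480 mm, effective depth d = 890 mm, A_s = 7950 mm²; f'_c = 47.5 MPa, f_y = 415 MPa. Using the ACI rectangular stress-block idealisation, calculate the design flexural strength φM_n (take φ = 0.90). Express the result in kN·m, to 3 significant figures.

T = A_s f_y = 7950 × 415 = 3299250 N = 3299.25 kN.
From C = T: a = T/(0.85 f'_c b) = 3299250/(0.85 × 47.5 × 480) = 170.24 mm.
M_n = T(d − a/2) = 3299.25 kN × (890 − 85.12) mm = 2655.50 kN·m.
φM_n = 0.90 × 2655.50 = 2389.95 kN·m.

φM_n ≈ 2390 kN·m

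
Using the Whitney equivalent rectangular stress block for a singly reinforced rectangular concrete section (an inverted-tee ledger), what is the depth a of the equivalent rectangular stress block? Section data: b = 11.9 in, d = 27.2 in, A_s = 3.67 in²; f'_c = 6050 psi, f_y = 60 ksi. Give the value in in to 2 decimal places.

a ≈ 3.60 in

T = A_s f_y = 3.67 × 60 = 220.2 kips.
a = T/(0.85 f'_c b) = 220.2/(0.85 × 6.05 × 11.9) = 3.60 in.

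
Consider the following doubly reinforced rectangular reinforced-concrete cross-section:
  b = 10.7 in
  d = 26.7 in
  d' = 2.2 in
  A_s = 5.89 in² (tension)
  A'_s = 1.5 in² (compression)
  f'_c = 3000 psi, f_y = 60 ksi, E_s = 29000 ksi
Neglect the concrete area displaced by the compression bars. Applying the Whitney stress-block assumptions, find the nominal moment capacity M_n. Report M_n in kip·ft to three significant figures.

Assume both steels yield.
a = (A_s − A'_s) f_y/(0.85 f'_c b) = (5.89 − 1.5) × 60/(0.85 × 3 × 10.7) = 9.654 in.
c = a/β₁ = 9.654/0.85 = 11.358 in; ε'_s = 0.003(c − d')/c = 0.0024 ≥ ε_y = 0.0021, so the compression steel yields.
M_n = (A_s − A'_s) f_y (d − a/2) + A'_s f_y (d − d') = 263.4 × (26.7 − 4.827) + 90 × (26.7 − 2.2) = 5761.3 + 2205.0 = 7966.3 kip·in = 7966.3/12 = 663.86 kip·ft.

M_n ≈ 664 kip·ft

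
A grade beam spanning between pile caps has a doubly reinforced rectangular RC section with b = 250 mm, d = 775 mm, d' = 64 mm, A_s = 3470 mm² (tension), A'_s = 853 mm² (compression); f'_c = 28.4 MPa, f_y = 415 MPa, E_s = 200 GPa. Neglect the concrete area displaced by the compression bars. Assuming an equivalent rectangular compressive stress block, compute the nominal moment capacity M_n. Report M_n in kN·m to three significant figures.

M_n ≈ 996 kN·m

Assume both tension and compression steel yield.
Net tension couple steel: A_s − A'_s = 2617 mm².
a = (A_s − A'_s) f_y / (0.85 f'_c b) = 1086055/(0.85 × 28.4 × 250) = 179.96 mm.
c = a/β₁ = 179.96/0.847 = 212.47 mm; ε'_s = 0.003(c − d')/c = 0.0021 ≥ f_y/E_s = 0.0021, so compression steel does yield.
M_n = (A_s − A'_s) f_y (d − a/2) + A'_s f_y (d − d') = [1086055 × (775 − 89.98) + 353995 × (775 − 64)] × 10⁻⁶ = 743.97 + 251.69 = 995.66 kN·m.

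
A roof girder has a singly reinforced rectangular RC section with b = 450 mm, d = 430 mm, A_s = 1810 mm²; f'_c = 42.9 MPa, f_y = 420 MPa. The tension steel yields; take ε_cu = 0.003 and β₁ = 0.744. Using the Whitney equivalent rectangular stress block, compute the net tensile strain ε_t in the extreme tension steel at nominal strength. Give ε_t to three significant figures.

a = A_s f_y/(0.85 f'_c b) = 46.33 mm.
β₁ = 0.744, so c = a/β₁ = 46.33/0.744 = 62.27 mm.
From the linear strain diagram with ε_cu = 0.003: ε_t = 0.003 (d − c)/c = 0.003 × (430 − 62.27)/62.27 = 0.0177.
Since ε_t ≥ 0.005, the section is tension-controlled.

ε_t ≈ 0.0177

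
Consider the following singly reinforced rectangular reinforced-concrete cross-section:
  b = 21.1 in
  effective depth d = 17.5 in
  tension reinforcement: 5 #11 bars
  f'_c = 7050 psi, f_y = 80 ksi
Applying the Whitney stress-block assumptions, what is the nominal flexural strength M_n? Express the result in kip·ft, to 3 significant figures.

A_s = 5 × 1.56 = 7.8 in².
T = A_s f_y = 7.8 × 80 = 624 kips.
a = T/(0.85 f'_c b) = 624/(0.85 × 7.05 × 21.1) = 4.935 in.
M_n = T(d − a/2) = 624 × (17.5 − 2.4675) = 9380.3 kip·in = 9380.3/12 = 781.69 kip·ft.

M_n ≈ 782 kip·ft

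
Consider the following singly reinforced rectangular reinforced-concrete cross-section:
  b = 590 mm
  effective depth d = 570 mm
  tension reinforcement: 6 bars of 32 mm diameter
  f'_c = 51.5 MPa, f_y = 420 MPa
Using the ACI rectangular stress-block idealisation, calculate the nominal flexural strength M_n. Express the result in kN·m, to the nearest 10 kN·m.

M_n ≈ 1080 kN·m

A_s = 6 × 804 = 4824 mm².
T = A_s f_y = 4824 × 420 = 2026080 N = 2026.08 kN.
From C = T: a = T/(0.85 f'_c b) = 2026080/(0.85 × 51.5 × 590) = 78.45 mm.
M_n = T(d − a/2) = 2026.08 kN × (570 − 39.225) mm = 1075.39 kN·m.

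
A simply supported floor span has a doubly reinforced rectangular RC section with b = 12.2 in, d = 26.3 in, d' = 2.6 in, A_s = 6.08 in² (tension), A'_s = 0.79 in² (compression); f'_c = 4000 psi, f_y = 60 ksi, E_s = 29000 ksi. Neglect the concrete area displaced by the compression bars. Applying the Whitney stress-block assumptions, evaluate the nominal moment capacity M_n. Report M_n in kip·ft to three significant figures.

M_n ≈ 688 kip·ft

Assume both steels yield.
a = (A_s − A'_s) f_y/(0.85 f'_c b) = (6.08 − 0.79) × 60/(0.85 × 4 × 12.2) = 7.652 in.
c = a/β₁ = 7.652/0.85 = 9.002 in; ε'_s = 0.003(c − d')/c = 0.0021 ≥ ε_y = 0.0021, so the compression steel yields.
M_n = (A_s − A'_s) f_y (d − a/2) + A'_s f_y (d − d') = 317.4 × (26.3 − 3.826) + 47.4 × (26.3 − 2.6) = 7133.2 + 1123.4 = 8256.6 kip·in = 8256.6/12 = 688.05 kip·ft.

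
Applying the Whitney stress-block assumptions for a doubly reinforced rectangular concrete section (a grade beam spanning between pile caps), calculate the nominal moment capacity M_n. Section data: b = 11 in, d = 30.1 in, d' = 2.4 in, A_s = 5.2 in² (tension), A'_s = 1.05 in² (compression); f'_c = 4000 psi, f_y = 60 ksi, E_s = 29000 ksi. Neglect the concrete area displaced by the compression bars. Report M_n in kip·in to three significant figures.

M_n ≈ 8410 kip·in

Assume both steels yield.
a = (A_s − A'_s) f_y/(0.85 f'_c b) = (5.2 − 1.05) × 60/(0.85 × 4 × 11) = 6.658 in.
c = a/β₁ = 6.658/0.85 = 7.833 in; ε'_s = 0.003(c − d')/c = 0.0021 ≥ ε_y = 0.0021, so the compression steel yields.
M_n = (A_s − A'_s) f_y (d − a/2) + A'_s f_y (d − d') = 249 × (30.1 − 3.329) + 63 × (30.1 − 2.4) = 6666.0 + 1745.1 = 8411.1 kip·in.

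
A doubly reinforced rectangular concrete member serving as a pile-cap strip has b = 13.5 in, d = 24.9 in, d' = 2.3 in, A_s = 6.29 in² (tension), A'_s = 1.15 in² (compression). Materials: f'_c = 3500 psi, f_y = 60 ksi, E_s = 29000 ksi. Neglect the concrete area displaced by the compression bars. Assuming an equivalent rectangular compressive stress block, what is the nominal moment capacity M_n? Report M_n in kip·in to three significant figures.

Assume both steels yield.
a = (A_s − A'_s) f_y/(0.85 f'_c b) = (6.29 − 1.15) × 60/(0.85 × 3.5 × 13.5) = 7.679 in.
c = a/β₁ = 7.679/0.85 = 9.034 in; ε'_s = 0.003(c − d')/c = 0.0022 ≥ ε_y = 0.0021, so the compression steel yields.
M_n = (A_s − A'_s) f_y (d − a/2) + A'_s f_y (d − d') = 308.4 × (24.9 − 3.8395) + 69 × (24.9 − 2.3) = 6495.1 + 1559.4 = 8054.5 kip·in.

M_n ≈ 8050 kip·in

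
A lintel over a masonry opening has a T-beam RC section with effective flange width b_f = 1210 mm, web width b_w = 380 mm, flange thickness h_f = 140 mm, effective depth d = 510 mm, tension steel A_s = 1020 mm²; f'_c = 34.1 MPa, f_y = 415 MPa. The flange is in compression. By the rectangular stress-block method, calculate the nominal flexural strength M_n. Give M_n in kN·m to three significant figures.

Tension: T = A_s f_y = 1020 × 415 = 423300 N.
Try a within the flange: a = T/(0.85 f'_c b_f) = 423300/(0.85 × 34.1 × 1210) = 12.07 mm.
Since a = 12.07 ≤ h_f = 140 mm, the stress block lies entirely in the flange; analyse as a rectangular beam of width b_f.
M_n = T(d − a/2) = 423300 × (510 − 6.035) = 213.33 × 10⁶ N·mm.
M_n = 213.33 kN·m.

M_n ≈ 213 kN·m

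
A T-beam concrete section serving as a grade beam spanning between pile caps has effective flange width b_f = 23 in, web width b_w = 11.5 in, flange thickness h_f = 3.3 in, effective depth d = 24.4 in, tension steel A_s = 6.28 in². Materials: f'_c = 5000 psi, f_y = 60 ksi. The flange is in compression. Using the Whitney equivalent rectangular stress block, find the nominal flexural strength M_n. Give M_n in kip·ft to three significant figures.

Tension: T = A_s f_y = 6.28 × 60 = 376.8 kips.
Try a within the flange: a = T/(0.85 f'_c b_f) = 376.8/(0.85 × 5 × 23) = 3.855 in.
a = 3.855 > h_f = 3.3 in: the block extends into the web. Split into flange-overhang and web parts.
C_f = 0.85 f'_c (b_f − b_w) h_f = 0.85 × 5 × (23 − 11.5) × 3.3 = 161.3 kips.
Remaining web compression depth: a_w = (T − C_f)/(0.85 f'_c b_w) = (376.8 − 161.3)/(0.85 × 5 × 11.5) = 4.409 in.
M_n = C_f(d − h_f/2) + (T − C_f)(d − a_w/2) = 161.3 × (24.4 − 1.65) + 215.5 × (24.4 − 2.2045) = 3669.6 + 4783.1 = 8452.7 kip·in.
M_n = 8452.7/12 = 704.39 kip·ft.

M_n ≈ 704 kip·ft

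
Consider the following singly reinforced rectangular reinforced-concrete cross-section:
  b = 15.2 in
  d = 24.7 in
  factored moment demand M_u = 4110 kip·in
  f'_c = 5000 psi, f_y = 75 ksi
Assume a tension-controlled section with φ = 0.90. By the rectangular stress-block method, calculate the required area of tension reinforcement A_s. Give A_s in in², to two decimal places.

A_s ≈ 2.63 in²

M_n = M_u/φ = 4110/0.90 = 4566.67 kip·in.
From M_n = 0.85 f'_c a b (d − a/2):
a = d − √(d² − 2M_n/(0.85 f'_c b)) = 24.7 − √(24.7² − 2 × 4566.67/(0.85 × 5 × 15.2)) = 3.050 in.
A_s = 0.85 f'_c a b / f_y = 0.85 × 5 × 3.050 × 15.2 / 75 = 2.627 in².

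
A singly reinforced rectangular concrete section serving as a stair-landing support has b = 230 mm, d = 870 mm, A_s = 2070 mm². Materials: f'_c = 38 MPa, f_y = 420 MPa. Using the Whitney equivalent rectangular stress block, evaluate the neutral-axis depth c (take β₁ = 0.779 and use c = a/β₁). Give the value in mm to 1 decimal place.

c ≈ 150.2 mm

T = A_s f_y = 2070 × 420 = 869400 N = 869.4 kN.
Setting C = 0.85 f'_c a b equal to T: a = 869400/(0.85 × 38 × 230) = 117.028 mm.
With β₁ = 0.779, c = a/β₁ = 117.028/0.779 = 150.2 mm.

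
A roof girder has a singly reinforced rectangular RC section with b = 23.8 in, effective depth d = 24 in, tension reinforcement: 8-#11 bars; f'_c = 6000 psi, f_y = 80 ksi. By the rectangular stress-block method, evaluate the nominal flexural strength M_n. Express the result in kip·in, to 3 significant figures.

M_n ≈ 19900 kip·in

A_s = 8 × 1.56 = 12.48 in².
T = A_s f_y = 12.48 × 80 = 998.4 kips.
a = T/(0.85 f'_c b) = 998.4/(0.85 × 6 × 23.8) = 8.225 in.
M_n = T(d − a/2) = 998.4 × (24 − 4.1125) = 19855.7 kip·in.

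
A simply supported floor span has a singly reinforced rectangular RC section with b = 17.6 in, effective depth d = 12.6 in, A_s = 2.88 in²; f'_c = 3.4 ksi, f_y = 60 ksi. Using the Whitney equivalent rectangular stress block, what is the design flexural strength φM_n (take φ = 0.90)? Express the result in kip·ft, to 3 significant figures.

φM_n ≈ 141 kip·ft

T = A_s f_y = 2.88 × 60 = 172.8 kips.
a = T/(0.85 f'_c b) = 172.8/(0.85 × 3.4 × 17.6) = 3.397 in.
M_n = T(d − a/2) = 172.8 × (12.6 − 1.6985) = 1883.8 kip·in = 1883.8/12 = 156.98 kip·ft.
φM_n = 0.90 × 156.98 = 141.28 kip·ft.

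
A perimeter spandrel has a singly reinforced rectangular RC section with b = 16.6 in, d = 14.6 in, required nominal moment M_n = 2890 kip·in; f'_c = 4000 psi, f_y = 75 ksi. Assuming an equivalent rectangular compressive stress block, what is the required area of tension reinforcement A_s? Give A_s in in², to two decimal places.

From M_n = 0.85 f'_c a b (d − a/2):
a = d − √(d² − 2M_n/(0.85 f'_c b)) = 14.6 − √(14.6² − 2 × 2890/(0.85 × 4 × 16.6)) = 4.076 in.
A_s = 0.85 f'_c a b / f_y = 0.85 × 4 × 4.076 × 16.6 / 75 = 3.067 in².

A_s ≈ 3.07 in²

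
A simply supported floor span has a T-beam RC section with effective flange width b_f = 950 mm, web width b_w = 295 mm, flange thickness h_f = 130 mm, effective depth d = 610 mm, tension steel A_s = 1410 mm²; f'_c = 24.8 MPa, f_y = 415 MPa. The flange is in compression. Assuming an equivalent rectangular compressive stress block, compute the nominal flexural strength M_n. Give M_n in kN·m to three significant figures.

Tension: T = A_s f_y = 1410 × 415 = 585150 N.
Try a within the flange: a = T/(0.85 f'_c b_f) = 585150/(0.85 × 24.8 × 950) = 29.22 mm.
Since a = 29.22 ≤ h_f = 130 mm, the stress block lies entirely in the flange; analyse as a rectangular beam of width b_f.
M_n = T(d − a/2) = 585150 × (610 − 14.61) = 348.39 × 10⁶ N·mm.
M_n = 348.39 kN·m.

M_n ≈ 348 kN·m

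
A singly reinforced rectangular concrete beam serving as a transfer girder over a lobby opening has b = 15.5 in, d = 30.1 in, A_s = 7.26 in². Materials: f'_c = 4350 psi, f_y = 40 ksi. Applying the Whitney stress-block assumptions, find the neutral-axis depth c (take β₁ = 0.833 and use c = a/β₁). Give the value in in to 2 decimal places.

c ≈ 6.08 in

T = A_s f_y = 7.26 × 40 = 290.4 kips.
a = T/(0.85 f'_c b) = 290.4/(0.85 × 4.35 × 15.5) = 5.0671 in.
With β₁ = 0.833, c = a/β₁ = 5.0671/0.833 = 6.08 in.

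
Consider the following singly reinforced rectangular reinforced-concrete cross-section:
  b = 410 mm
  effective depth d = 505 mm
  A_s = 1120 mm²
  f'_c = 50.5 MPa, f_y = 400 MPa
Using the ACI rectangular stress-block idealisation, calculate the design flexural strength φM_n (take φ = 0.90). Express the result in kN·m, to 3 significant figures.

T = A_s f_y = 1120 × 400 = 448000 N = 448 kN.
From C = T: a = T/(0.85 f'_c b) = 448000/(0.85 × 50.5 × 410) = 25.46 mm.
M_n = T(d − a/2) = 448 kN × (505 − 12.73) mm = 220.54 kN·m.
φM_n = 0.90 × 220.54 = 198.49 kN·m.

φM_n ≈ 198 kN·m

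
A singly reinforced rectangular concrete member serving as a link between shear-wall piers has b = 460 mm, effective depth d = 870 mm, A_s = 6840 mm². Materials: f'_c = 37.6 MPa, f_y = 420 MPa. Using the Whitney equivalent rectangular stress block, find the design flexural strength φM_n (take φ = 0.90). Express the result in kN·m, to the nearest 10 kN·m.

T = A_s f_y = 6840 × 420 = 2872800 N = 2872.8 kN.
From C = T: a = T/(0.85 f'_c b) = 2872800/(0.85 × 37.6 × 460) = 195.41 mm.
M_n = T(d − a/2) = 2872.8 kN × (870 − 97.705) mm = 2218.65 kN·m.
φM_n = 0.90 × 2218.65 = 1996.79 kN·m.

φM_n ≈ 2000 kN·m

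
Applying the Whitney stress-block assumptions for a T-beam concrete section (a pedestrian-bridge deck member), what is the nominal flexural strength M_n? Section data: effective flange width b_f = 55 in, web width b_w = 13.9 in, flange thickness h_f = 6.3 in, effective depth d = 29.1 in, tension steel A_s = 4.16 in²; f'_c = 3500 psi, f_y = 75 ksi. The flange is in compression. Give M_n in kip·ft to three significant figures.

M_n ≈ 732 kip·ft

Tension: T = A_s f_y = 4.16 × 75 = 312 kips.
Try a within the flange: a = T/(0.85 f'_c b_f) = 312/(0.85 × 3.5 × 55) = 1.907 in.
Since a = 1.907 ≤ h_f = 6.3 in, the stress block lies entirely in the flange; analyse as a rectangular beam of width b_f.
M_n = T(d − a/2) = 312 × (29.1 − 0.9535) = 8781.7 kip·in.
M_n = 8781.7/12 = 731.81 kip·ft.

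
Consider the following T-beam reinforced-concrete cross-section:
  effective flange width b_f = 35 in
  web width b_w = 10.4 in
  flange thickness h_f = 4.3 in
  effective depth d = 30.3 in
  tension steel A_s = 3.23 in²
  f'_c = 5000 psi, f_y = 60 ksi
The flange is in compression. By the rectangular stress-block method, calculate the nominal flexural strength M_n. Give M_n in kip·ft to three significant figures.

M_n ≈ 479 kip·ft

Tension: T = A_s f_y = 3.23 × 60 = 193.8 kips.
Try a within the flange: a = T/(0.85 f'_c b_f) = 193.8/(0.85 × 5 × 35) = 1.303 in.
Since a = 1.303 ≤ h_f = 4.3 in, the stress block lies entirely in the flange; analyse as a rectangular beam of width b_f.
M_n = T(d − a/2) = 193.8 × (30.3 − 0.6515) = 5745.9 kip·in.
M_n = 5745.9/12 = 478.83 kip·ft.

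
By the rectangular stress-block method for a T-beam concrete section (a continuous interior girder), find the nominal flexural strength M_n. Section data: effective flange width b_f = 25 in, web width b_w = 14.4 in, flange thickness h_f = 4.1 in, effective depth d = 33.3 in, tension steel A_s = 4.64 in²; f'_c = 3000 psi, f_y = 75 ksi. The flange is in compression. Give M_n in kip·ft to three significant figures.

M_n ≈ 883 kip·ft

Tension: T = A_s f_y = 4.64 × 75 = 348 kips.
Try a within the flange: a = T/(0.85 f'_c b_f) = 348/(0.85 × 3 × 25) = 5.459 in.
a = 5.459 > h_f = 4.1 in: the block extends into the web. Split into flange-overhang and web parts.
C_f = 0.85 f'_c (b_f − b_w) h_f = 0.85 × 3 × (25 − 14.4) × 4.1 = 110.8 kips.
Remaining web compression depth: a_w = (T − C_f)/(0.85 f'_c b_w) = (348 − 110.8)/(0.85 × 3 × 14.4) = 6.460 in.
M_n = C_f(d − h_f/2) + (T − C_f)(d − a_w/2) = 110.8 × (33.3 − 2.05) + 237.2 × (33.3 − 3.23) = 3462.5 + 7132.6 = 10595.1 kip·in.
M_n = 10595.1/12 = 882.93 kip·ft.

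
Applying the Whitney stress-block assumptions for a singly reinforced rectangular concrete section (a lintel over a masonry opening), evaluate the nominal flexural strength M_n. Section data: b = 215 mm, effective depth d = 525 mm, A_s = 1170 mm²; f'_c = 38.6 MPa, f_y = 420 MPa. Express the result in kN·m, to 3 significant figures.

M_n ≈ 241 kN·m

T = A_s f_y = 1170 × 420 = 491400 N = 491.4 kN.
From C = T: a = T/(0.85 f'_c b) = 491400/(0.85 × 38.6 × 215) = 69.66 mm.
M_n = T(d − a/2) = 491.4 kN × (525 − 34.83) mm = 240.87 kN·m.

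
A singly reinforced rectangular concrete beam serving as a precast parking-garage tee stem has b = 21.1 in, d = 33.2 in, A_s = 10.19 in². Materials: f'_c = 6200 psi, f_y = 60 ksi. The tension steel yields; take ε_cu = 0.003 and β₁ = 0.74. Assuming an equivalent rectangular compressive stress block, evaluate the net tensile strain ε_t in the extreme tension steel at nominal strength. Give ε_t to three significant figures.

ε_t ≈ 0.0104

a = A_s f_y/(0.85 f'_c b) = 5.498 in.
β₁ = 0.74, so c = a/β₁ = 5.498/0.74 = 7.430 in.
From the linear strain diagram with ε_cu = 0.003: ε_t = 0.003 (d − c)/c = 0.003 × (33.2 − 7.430)/7.430 = 0.0104.
Since ε_t ≥ 0.005, the section is tension-controlled.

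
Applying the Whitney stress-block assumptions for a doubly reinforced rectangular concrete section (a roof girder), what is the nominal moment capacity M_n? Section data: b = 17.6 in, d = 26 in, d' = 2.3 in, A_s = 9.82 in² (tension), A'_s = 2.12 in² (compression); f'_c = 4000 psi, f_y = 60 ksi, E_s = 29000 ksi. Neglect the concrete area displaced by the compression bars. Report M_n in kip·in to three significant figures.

Assume both steels yield.
a = (A_s − A'_s) f_y/(0.85 f'_c b) = (9.82 − 2.12) × 60/(0.85 × 4 × 17.6) = 7.721 in.
c = a/β₁ = 7.721/0.85 = 9.084 in; ε'_s = 0.003(c − d')/c = 0.0022 ≥ ε_y = 0.0021, so the compression steel yields.
M_n = (A_s − A'_s) f_y (d − a/2) + A'_s f_y (d − d') = 462 × (26 − 3.8605) + 127.2 × (26 − 2.3) = 10228.4 + 3014.6 = 13243.0 kip·in.

M_n ≈ 13200 kip·in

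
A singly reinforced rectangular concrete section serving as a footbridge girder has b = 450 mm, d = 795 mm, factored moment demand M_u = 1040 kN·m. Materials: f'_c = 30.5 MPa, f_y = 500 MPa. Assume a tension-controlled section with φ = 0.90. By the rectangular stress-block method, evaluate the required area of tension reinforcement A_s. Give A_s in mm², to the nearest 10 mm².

A_s ≈ 3180 mm²

M_n = M_u/φ = 1040/0.90 = 1155.56 kN·m.
With M_n = 0.85 f'_c a b (d − a/2), solve the quadratic for a:
a = d − √(d² − 2M_n/(0.85 f'_c b)) = 795 − √(795² − 2 × 1155.56×10⁶/(0.85 × 30.5 × 450)) = 136.27 mm.
A_s = 0.85 f'_c a b / f_y = 0.85 × 30.5 × 136.27 × 450 / 500 = 3179.5 mm².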